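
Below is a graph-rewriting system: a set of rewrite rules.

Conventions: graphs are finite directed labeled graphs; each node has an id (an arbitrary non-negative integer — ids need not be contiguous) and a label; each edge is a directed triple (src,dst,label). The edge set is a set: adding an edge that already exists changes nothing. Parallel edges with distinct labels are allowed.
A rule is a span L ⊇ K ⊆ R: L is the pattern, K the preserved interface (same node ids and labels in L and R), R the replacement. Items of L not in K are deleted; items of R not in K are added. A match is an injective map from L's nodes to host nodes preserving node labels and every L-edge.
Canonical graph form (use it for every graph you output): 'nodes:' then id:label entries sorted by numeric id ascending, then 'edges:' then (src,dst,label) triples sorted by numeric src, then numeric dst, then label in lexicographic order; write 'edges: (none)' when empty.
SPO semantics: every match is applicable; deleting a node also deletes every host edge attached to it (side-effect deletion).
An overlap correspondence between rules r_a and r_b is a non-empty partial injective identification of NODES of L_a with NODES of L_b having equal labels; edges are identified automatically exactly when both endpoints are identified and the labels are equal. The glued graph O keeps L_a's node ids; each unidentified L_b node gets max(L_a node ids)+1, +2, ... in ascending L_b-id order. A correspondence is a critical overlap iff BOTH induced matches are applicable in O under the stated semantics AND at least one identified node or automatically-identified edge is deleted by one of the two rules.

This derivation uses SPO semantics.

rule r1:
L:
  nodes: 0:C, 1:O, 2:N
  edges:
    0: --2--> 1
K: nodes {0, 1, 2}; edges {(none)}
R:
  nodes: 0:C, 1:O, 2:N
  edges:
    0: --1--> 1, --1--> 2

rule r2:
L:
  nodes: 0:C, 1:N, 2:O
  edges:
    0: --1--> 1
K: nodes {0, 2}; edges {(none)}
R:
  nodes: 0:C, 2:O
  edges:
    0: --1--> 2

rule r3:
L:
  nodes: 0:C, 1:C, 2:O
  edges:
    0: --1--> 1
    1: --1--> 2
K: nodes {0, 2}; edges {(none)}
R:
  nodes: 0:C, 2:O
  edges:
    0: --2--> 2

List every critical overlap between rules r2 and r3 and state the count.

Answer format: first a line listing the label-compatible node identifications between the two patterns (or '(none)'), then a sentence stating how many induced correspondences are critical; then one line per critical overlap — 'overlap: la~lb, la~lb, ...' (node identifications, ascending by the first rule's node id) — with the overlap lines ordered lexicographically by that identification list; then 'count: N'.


label-compatible node identifications between L(r2) and L(r3): 0~0, 0~1, 2~2
2 of the induced correspondences are critical overlaps of r2 and r3.
overlap: 0~1
overlap: 0~1, 2~2
count: 2


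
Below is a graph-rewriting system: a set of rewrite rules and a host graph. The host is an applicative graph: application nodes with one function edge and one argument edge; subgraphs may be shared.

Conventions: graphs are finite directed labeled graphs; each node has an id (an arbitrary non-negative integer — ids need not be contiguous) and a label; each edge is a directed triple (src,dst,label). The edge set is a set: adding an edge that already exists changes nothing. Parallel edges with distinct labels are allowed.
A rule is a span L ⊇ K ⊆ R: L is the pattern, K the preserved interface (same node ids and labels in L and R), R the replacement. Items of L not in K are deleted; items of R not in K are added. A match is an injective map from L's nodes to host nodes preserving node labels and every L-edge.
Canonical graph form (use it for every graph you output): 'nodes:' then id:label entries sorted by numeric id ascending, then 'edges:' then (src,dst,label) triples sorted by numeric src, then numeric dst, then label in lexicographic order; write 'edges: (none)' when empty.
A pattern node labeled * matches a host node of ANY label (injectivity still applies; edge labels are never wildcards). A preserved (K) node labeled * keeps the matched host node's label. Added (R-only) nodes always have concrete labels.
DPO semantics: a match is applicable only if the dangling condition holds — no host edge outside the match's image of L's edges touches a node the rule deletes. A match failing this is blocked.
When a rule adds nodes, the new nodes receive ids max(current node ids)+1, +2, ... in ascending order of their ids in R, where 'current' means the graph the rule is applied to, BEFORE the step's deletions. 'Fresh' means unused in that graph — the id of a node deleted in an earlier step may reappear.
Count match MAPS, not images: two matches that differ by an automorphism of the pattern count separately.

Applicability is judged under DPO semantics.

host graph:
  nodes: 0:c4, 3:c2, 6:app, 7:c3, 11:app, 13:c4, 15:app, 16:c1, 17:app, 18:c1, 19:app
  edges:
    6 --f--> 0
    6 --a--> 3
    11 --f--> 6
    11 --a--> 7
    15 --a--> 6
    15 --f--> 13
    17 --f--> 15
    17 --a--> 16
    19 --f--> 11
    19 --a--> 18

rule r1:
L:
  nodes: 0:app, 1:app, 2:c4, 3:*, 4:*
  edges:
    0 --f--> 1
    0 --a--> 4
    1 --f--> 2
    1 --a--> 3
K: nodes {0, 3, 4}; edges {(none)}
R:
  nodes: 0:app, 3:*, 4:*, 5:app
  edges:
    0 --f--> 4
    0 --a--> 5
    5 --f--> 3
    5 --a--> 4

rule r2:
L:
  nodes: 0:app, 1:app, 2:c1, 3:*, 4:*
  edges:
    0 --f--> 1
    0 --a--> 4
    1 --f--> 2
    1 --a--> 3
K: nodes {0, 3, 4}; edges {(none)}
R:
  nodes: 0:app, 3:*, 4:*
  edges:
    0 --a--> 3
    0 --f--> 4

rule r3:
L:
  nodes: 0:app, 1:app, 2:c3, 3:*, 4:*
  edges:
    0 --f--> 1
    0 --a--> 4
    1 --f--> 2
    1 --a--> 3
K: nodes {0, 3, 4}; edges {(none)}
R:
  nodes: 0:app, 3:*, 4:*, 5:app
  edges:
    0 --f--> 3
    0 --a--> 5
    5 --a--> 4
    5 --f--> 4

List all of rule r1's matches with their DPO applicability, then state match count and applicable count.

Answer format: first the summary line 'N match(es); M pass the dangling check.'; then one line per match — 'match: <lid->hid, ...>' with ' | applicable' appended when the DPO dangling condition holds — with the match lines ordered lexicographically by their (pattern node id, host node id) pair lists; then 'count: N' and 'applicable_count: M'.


2 match(es); 1 pass the dangling check.
match: 0->11, 1->6, 2->0, 3->3, 4->7
match: 0->17, 1->15, 2->13, 3->6, 4->16 | applicable
count: 2
applicable_count: 1


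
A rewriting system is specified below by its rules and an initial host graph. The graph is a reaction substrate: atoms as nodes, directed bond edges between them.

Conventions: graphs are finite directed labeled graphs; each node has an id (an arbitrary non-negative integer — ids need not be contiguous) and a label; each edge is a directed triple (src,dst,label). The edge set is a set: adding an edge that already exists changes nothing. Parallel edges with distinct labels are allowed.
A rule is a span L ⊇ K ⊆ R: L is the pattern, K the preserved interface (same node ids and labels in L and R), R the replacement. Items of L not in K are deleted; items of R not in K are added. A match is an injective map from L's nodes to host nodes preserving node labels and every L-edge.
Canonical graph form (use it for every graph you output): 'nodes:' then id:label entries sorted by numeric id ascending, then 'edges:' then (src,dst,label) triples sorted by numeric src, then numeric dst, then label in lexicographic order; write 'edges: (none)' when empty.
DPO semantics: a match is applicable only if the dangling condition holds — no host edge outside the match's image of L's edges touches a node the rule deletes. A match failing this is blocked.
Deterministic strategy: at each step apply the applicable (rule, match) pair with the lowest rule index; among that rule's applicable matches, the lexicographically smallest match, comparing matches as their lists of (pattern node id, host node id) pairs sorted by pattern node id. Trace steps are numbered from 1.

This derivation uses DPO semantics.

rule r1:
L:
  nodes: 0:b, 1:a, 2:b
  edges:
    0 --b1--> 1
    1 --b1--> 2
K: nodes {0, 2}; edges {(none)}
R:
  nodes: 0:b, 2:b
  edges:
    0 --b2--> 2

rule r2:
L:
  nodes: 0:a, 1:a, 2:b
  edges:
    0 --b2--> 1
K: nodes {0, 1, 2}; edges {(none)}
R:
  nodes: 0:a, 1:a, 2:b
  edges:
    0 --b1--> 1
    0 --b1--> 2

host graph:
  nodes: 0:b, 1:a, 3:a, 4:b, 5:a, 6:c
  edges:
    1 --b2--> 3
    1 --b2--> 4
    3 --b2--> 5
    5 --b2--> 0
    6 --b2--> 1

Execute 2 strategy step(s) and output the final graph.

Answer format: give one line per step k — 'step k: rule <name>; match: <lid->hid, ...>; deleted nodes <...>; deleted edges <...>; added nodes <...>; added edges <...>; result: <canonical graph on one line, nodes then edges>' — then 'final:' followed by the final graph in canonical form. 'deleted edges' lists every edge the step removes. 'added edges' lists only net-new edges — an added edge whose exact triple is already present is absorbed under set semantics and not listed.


step 1: rule r2; match: 0->1, 1->3, 2->0; deleted nodes (none); deleted edges (1,3,b2); added nodes (none); added edges (1,0,b1); (1,3,b1); result: nodes: 0:b, 1:a, 3:a, 4:b, 5:a, 6:c edges: (1,0,b1); (1,3,b1); (1,4,b2); (3,5,b2); (5,0,b2); (6,1,b2)
step 2: rule r2; match: 0->3, 1->5, 2->0; deleted nodes (none); deleted edges (3,5,b2); added nodes (none); added edges (3,0,b1); (3,5,b1); result: nodes: 0:b, 1:a, 3:a, 4:b, 5:a, 6:c edges: (1,0,b1); (1,3,b1); (1,4,b2); (3,0,b1); (3,5,b1); (5,0,b2); (6,1,b2)
final:
nodes: 0:b, 1:a, 3:a, 4:b, 5:a, 6:c
edges: (1,0,b1); (1,3,b1); (1,4,b2); (3,0,b1); (3,5,b1); (5,0,b2); (6,1,b2)


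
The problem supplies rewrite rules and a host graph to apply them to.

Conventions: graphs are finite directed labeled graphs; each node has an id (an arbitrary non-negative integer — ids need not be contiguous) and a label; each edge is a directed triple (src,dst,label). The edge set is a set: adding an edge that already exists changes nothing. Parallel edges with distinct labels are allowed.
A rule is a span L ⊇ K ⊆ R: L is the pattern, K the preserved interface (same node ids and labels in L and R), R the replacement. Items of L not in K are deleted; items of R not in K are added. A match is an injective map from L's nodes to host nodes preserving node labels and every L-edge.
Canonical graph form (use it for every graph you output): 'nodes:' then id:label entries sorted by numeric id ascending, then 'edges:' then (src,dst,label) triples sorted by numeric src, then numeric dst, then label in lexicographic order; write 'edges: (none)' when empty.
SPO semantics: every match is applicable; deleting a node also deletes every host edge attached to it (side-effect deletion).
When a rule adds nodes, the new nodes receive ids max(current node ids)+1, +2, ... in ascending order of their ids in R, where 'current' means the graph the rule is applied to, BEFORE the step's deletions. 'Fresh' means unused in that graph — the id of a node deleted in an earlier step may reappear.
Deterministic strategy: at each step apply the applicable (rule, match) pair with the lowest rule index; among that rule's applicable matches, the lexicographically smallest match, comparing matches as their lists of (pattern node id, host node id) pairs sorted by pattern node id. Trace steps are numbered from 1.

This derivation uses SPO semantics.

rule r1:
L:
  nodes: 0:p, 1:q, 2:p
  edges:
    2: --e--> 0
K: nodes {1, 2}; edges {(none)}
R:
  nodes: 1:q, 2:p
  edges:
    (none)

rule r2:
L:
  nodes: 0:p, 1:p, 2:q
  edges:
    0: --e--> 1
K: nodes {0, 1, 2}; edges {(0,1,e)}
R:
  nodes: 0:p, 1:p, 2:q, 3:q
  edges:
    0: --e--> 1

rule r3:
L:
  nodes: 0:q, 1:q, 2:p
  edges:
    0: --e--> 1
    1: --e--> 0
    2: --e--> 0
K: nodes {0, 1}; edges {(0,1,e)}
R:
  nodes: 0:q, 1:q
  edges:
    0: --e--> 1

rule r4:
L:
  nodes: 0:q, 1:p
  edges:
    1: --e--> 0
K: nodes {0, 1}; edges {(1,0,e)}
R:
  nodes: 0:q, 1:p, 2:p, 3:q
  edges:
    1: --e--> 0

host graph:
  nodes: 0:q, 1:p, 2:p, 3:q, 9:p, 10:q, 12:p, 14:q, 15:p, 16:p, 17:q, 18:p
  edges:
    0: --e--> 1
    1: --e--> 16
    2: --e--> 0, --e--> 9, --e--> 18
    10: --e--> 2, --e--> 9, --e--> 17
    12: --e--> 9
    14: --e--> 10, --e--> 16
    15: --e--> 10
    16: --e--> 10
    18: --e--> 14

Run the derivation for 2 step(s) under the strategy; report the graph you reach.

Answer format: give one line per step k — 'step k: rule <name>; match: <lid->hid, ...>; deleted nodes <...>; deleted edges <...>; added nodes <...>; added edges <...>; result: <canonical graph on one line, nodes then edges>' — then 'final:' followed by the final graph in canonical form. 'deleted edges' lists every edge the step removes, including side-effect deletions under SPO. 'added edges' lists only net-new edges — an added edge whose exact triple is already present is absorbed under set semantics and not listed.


step 1: rule r1; match: 0->9, 1->0, 2->2; deleted nodes 9; deleted edges (2,9,e); (10,9,e); (12,9,e); added nodes (none); added edges (none); result: nodes: 0:q, 1:p, 2:p, 3:q, 10:q, 12:p, 14:q, 15:p, 16:p, 17:q, 18:p edges: (0,1,e); (1,16,e); (2,0,e); (2,18,e); (10,2,e); (10,17,e); (14,10,e); (14,16,e); (15,10,e); (16,10,e); (18,14,e)
step 2: rule r1; match: 0->16, 1->0, 2->1; deleted nodes 16; deleted edges (1,16,e); (14,16,e); (16,10,e); added nodes (none); added edges (none); result: nodes: 0:q, 1:p, 2:p, 3:q, 10:q, 12:p, 14:q, 15:p, 17:q, 18:p edges: (0,1,e); (2,0,e); (2,18,e); (10,2,e); (10,17,e); (14,10,e); (15,10,e); (18,14,e)
final:
nodes: 0:q, 1:p, 2:p, 3:q, 10:q, 12:p, 14:q, 15:p, 17:q, 18:p
edges: (0,1,e); (2,0,e); (2,18,e); (10,2,e); (10,17,e); (14,10,e); (15,10,e); (18,14,e)


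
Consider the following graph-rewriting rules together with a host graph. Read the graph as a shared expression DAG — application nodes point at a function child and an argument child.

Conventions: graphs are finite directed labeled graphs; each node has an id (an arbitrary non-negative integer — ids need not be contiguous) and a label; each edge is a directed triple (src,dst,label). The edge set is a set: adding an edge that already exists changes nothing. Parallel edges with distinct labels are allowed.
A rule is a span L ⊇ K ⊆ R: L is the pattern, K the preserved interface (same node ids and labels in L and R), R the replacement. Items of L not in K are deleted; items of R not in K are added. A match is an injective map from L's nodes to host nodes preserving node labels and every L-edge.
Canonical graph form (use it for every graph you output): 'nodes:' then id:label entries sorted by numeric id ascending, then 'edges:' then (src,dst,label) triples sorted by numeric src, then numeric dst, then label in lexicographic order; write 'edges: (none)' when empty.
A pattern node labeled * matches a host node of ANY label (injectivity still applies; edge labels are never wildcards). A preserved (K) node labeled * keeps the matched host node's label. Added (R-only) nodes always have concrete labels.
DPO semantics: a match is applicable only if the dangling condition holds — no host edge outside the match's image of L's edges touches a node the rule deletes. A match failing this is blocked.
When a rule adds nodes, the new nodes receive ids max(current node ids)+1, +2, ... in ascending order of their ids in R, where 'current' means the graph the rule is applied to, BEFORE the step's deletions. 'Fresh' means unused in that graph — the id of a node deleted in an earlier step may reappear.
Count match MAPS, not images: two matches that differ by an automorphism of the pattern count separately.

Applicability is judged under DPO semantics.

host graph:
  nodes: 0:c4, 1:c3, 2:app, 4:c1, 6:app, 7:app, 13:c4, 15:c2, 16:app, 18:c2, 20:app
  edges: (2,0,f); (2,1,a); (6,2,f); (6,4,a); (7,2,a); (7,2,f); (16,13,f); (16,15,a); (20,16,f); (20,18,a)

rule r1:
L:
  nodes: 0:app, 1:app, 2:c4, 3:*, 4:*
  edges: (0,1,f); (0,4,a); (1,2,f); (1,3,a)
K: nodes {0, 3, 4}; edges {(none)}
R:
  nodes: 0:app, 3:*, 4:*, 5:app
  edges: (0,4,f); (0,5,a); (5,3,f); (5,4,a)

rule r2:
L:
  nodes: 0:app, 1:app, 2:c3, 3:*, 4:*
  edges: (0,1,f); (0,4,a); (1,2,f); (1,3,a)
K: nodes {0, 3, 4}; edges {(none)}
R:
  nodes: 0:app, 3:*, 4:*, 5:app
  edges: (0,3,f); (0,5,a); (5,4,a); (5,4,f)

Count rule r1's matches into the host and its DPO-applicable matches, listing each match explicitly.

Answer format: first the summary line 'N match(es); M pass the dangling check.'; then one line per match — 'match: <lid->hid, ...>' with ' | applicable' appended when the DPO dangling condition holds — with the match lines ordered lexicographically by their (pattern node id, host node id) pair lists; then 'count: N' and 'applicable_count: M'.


2 match(es); 1 pass the dangling check.
match: 0->6, 1->2, 2->0, 3->1, 4->4
match: 0->20, 1->16, 2->13, 3->15, 4->18 | applicable
count: 2
applicable_count: 1


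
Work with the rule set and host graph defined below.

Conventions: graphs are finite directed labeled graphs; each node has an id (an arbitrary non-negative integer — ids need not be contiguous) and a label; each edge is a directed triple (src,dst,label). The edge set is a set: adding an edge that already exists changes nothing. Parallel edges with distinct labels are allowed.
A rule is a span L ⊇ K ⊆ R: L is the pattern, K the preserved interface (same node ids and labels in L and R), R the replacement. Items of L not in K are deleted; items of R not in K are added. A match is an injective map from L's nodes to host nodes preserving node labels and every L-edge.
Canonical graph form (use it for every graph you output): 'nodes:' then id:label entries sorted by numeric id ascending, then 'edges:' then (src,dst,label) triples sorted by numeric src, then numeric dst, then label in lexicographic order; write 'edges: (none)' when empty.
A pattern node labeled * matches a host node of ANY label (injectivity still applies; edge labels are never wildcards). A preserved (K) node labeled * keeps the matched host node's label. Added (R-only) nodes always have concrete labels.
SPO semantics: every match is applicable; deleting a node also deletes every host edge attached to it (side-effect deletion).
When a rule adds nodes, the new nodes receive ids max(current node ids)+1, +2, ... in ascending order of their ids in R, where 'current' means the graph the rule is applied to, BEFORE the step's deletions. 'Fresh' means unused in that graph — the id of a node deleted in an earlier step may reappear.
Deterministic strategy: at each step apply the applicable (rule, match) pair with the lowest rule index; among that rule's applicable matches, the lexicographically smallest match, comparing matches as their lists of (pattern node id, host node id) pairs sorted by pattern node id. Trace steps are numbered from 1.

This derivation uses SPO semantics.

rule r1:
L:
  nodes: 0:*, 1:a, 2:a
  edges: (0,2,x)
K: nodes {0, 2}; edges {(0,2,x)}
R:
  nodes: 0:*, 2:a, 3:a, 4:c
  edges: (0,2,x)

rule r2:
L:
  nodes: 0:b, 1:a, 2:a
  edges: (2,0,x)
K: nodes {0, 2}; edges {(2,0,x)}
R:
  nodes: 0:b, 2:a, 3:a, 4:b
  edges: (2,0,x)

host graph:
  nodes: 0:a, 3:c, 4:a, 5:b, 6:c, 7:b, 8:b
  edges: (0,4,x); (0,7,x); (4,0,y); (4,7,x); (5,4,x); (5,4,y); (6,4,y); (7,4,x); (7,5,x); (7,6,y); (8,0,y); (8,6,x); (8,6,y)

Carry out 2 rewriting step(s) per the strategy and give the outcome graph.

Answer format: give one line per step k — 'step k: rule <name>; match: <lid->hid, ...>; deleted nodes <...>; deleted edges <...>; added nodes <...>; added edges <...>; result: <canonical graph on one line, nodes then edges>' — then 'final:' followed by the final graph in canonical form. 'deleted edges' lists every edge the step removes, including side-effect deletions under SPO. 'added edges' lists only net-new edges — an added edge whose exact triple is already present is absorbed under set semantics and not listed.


step 1: rule r1; match: 0->5, 1->0, 2->4; deleted nodes 0; deleted edges (0,4,x); (0,7,x); (4,0,y); (8,0,y); added nodes 9, 10; added edges (none); result: nodes: 3:c, 4:a, 5:b, 6:c, 7:b, 8:b, 9:a, 10:c edges: (4,7,x); (5,4,x); (5,4,y); (6,4,y); (7,4,x); (7,5,x); (7,6,y); (8,6,x); (8,6,y)
step 2: rule r1; match: 0->5, 1->9, 2->4; deleted nodes 9; deleted edges (none); added nodes 11, 12; added edges (none); result: nodes: 3:c, 4:a, 5:b, 6:c, 7:b, 8:b, 10:c, 11:a, 12:c edges: (4,7,x); (5,4,x); (5,4,y); (6,4,y); (7,4,x); (7,5,x); (7,6,y); (8,6,x); (8,6,y)
final:
nodes: 3:c, 4:a, 5:b, 6:c, 7:b, 8:b, 10:c, 11:a, 12:c
edges: (4,7,x); (5,4,x); (5,4,y); (6,4,y); (7,4,x); (7,5,x); (7,6,y); (8,6,x); (8,6,y)


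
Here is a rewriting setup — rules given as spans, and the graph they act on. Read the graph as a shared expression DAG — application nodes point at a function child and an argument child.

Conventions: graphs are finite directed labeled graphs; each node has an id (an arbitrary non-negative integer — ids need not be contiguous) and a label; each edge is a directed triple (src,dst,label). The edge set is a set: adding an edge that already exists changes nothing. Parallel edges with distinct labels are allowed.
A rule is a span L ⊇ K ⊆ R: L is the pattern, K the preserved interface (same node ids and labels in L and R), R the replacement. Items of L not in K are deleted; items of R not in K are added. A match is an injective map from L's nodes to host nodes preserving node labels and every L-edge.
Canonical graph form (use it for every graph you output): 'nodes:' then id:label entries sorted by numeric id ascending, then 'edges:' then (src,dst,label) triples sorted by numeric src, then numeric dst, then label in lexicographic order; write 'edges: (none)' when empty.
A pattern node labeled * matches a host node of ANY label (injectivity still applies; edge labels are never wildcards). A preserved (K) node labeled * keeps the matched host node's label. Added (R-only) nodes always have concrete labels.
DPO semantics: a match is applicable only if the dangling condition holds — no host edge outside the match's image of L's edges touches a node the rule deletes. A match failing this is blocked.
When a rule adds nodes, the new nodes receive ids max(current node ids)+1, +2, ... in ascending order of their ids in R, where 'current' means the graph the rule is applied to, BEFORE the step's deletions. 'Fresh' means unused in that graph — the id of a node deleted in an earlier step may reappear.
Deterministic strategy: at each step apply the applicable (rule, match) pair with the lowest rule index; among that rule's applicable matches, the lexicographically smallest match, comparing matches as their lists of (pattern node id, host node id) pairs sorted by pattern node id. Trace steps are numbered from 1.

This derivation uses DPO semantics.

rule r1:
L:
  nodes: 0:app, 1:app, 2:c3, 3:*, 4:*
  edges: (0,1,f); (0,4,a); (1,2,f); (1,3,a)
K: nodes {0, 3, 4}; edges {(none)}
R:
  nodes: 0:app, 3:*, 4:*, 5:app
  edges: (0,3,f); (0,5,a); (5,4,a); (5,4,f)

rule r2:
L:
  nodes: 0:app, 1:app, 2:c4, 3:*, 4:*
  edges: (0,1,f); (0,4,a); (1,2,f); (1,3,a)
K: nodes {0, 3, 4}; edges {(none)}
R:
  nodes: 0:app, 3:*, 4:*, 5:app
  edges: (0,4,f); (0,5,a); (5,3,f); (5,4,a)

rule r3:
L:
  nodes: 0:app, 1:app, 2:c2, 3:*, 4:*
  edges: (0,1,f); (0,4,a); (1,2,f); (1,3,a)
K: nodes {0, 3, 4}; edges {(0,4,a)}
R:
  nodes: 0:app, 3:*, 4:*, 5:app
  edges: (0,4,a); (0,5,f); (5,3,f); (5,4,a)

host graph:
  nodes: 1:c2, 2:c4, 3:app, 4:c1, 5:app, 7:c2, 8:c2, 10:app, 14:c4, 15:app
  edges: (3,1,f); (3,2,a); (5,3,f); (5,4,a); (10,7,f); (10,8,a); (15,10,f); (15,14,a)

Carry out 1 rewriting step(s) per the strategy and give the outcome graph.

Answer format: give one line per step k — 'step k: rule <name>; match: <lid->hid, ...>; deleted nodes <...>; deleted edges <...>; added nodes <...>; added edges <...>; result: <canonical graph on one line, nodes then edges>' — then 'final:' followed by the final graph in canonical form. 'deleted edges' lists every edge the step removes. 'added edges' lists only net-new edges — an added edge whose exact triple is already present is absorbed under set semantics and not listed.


step 1: rule r3; match: 0->5, 1->3, 2->1, 3->2, 4->4; deleted nodes 1, 3; deleted edges (3,1,f); (3,2,a); (5,3,f); added nodes 16; added edges (5,16,f); (16,2,f); (16,4,a); result: nodes: 2:c4, 4:c1, 5:app, 7:c2, 8:c2, 10:app, 14:c4, 15:app, 16:app edges: (5,4,a); (5,16,f); (10,7,f); (10,8,a); (15,10,f); (15,14,a); (16,2,f); (16,4,a)
final:
nodes: 2:c4, 4:c1, 5:app, 7:c2, 8:c2, 10:app, 14:c4, 15:app, 16:app
edges: (5,4,a); (5,16,f); (10,7,f); (10,8,a); (15,10,f); (15,14,a); (16,2,f); (16,4,a)


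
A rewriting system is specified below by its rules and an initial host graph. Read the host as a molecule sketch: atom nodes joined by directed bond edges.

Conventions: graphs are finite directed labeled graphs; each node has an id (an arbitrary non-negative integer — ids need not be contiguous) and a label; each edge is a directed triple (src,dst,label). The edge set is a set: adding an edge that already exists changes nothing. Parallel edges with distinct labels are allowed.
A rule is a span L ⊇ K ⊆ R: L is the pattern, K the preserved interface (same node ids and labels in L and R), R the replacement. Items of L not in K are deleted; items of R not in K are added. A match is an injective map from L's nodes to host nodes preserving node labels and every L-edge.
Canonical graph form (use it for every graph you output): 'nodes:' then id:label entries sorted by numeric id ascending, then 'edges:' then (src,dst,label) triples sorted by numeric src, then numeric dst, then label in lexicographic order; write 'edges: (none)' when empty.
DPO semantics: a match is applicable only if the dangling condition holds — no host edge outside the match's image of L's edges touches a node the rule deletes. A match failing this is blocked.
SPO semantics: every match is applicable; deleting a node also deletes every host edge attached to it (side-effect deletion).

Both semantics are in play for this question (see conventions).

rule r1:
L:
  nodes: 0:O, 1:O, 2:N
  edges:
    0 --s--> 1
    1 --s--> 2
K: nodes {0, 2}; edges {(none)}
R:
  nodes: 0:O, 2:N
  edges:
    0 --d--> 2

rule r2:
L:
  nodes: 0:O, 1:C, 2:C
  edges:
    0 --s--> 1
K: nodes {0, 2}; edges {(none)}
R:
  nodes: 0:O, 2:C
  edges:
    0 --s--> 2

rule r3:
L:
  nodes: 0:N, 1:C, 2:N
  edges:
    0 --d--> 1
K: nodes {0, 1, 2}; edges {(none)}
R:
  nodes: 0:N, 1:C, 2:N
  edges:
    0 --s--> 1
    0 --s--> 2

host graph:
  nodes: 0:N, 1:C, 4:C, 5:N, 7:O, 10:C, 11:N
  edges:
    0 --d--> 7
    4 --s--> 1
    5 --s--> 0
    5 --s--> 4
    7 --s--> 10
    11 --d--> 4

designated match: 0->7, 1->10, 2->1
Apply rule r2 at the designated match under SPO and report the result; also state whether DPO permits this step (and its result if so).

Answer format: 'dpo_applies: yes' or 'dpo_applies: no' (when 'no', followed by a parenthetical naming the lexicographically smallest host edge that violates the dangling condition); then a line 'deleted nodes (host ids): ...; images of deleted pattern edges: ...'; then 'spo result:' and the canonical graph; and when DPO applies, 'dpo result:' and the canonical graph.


dpo_applies: yes
deleted nodes (host ids): 10; images of deleted pattern edges: (7,10,s)
spo result:
nodes: 0:N, 1:C, 4:C, 5:N, 7:O, 11:N
edges: (0,7,d); (4,1,s); (5,0,s); (5,4,s); (7,1,s); (11,4,d)
dpo result:
nodes: 0:N, 1:C, 4:C, 5:N, 7:O, 11:N
edges: (0,7,d); (4,1,s); (5,0,s); (5,4,s); (7,1,s); (11,4,d)


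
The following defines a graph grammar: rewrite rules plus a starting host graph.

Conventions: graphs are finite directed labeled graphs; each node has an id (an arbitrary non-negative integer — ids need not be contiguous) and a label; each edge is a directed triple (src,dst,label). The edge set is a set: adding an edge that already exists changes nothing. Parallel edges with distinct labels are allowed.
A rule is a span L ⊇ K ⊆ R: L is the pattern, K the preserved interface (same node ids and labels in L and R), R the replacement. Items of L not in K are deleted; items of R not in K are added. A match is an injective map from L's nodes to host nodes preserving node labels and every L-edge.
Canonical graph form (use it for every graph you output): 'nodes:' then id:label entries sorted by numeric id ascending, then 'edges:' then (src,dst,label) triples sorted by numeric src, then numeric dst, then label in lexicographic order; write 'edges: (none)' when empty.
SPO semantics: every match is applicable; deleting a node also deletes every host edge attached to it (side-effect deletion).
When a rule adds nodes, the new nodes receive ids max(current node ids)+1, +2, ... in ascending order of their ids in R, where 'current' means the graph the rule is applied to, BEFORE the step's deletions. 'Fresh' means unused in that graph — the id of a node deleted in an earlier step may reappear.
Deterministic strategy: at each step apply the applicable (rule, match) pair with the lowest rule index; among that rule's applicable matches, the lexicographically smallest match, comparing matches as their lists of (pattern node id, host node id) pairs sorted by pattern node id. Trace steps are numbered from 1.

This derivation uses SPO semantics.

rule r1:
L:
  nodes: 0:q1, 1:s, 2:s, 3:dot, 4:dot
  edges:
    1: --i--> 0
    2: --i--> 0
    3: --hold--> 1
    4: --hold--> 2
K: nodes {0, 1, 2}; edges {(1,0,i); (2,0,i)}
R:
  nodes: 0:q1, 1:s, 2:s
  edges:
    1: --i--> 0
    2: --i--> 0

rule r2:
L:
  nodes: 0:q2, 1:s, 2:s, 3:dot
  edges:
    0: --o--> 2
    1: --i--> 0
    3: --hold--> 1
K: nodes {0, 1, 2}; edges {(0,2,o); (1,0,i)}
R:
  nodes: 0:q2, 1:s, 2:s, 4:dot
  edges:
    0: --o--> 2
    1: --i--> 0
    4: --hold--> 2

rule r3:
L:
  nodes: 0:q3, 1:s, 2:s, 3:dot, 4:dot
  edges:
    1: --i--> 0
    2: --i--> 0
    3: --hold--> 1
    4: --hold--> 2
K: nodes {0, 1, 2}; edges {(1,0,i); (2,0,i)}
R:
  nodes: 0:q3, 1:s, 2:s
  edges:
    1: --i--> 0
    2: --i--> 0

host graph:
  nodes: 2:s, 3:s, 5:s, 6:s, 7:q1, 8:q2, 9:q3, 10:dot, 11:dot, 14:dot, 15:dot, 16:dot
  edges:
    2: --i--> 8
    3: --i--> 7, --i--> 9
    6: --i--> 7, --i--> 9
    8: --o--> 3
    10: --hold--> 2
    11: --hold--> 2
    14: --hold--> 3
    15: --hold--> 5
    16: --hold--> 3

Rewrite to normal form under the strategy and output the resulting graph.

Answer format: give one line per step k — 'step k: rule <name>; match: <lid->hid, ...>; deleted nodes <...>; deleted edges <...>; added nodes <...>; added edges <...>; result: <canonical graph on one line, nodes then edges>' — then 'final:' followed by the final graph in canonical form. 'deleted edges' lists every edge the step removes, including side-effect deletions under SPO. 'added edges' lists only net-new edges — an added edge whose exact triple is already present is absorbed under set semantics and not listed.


step 1: rule r2; match: 0->8, 1->2, 2->3, 3->10; deleted nodes 10; deleted edges (10,2,hold); added nodes 17; added edges (17,3,hold); result: nodes: 2:s, 3:s, 5:s, 6:s, 7:q1, 8:q2, 9:q3, 11:dot, 14:dot, 15:dot, 16:dot, 17:dot edges: (2,8,i); (3,7,i); (3,9,i); (6,7,i); (6,9,i); (8,3,o); (11,2,hold); (14,3,hold); (15,5,hold); (16,3,hold); (17,3,hold)
step 2: rule r2; match: 0->8, 1->2, 2->3, 3->11; deleted nodes 11; deleted edges (11,2,hold); added nodes 18; added edges (18,3,hold); result: nodes: 2:s, 3:s, 5:s, 6:s, 7:q1, 8:q2, 9:q3, 14:dot, 15:dot, 16:dot, 17:dot, 18:dot edges: (2,8,i); (3,7,i); (3,9,i); (6,7,i); (6,9,i); (8,3,o); (14,3,hold); (15,5,hold); (16,3,hold); (17,3,hold); (18,3,hold)
final:
nodes: 2:s, 3:s, 5:s, 6:s, 7:q1, 8:q2, 9:q3, 14:dot, 15:dot, 16:dot, 17:dot, 18:dot
edges: (2,8,i); (3,7,i); (3,9,i); (6,7,i); (6,9,i); (8,3,o); (14,3,hold); (15,5,hold); (16,3,hold); (17,3,hold); (18,3,hold)


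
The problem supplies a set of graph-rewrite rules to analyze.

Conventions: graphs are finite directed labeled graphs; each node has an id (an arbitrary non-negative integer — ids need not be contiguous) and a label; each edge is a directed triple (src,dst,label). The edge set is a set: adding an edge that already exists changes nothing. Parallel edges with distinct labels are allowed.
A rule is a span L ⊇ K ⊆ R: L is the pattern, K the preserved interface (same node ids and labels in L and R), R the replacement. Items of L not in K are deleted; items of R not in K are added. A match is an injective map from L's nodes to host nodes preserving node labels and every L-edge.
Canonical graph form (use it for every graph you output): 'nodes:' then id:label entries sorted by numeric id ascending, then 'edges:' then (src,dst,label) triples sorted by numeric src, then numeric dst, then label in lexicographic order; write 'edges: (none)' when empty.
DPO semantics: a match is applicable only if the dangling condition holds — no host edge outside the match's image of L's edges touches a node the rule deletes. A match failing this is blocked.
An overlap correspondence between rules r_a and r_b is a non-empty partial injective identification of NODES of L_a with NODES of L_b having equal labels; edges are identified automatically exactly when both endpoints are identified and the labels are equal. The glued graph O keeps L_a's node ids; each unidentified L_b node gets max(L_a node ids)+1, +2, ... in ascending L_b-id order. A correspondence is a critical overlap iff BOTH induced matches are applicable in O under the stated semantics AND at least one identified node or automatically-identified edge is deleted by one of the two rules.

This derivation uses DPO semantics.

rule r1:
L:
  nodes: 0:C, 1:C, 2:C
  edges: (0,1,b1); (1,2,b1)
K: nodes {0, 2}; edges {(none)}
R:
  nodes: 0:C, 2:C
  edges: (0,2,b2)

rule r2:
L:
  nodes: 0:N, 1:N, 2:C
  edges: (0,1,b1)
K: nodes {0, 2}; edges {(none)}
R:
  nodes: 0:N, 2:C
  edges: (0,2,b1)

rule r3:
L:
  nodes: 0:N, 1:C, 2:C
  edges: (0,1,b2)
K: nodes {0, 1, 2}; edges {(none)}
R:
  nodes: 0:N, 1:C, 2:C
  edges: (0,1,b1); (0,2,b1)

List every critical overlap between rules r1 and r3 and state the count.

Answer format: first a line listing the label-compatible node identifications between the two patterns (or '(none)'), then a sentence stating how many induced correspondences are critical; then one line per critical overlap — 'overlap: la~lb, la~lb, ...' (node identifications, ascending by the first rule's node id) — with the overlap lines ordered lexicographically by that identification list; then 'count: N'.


label-compatible node identifications between L(r1) and L(r3): 0~1, 0~2, 1~1, 1~2, 2~1, 2~2
3 of the induced correspondences are critical overlaps of r1 and r3.
overlap: 0~1, 1~2
overlap: 1~2
overlap: 1~2, 2~1
count: 3


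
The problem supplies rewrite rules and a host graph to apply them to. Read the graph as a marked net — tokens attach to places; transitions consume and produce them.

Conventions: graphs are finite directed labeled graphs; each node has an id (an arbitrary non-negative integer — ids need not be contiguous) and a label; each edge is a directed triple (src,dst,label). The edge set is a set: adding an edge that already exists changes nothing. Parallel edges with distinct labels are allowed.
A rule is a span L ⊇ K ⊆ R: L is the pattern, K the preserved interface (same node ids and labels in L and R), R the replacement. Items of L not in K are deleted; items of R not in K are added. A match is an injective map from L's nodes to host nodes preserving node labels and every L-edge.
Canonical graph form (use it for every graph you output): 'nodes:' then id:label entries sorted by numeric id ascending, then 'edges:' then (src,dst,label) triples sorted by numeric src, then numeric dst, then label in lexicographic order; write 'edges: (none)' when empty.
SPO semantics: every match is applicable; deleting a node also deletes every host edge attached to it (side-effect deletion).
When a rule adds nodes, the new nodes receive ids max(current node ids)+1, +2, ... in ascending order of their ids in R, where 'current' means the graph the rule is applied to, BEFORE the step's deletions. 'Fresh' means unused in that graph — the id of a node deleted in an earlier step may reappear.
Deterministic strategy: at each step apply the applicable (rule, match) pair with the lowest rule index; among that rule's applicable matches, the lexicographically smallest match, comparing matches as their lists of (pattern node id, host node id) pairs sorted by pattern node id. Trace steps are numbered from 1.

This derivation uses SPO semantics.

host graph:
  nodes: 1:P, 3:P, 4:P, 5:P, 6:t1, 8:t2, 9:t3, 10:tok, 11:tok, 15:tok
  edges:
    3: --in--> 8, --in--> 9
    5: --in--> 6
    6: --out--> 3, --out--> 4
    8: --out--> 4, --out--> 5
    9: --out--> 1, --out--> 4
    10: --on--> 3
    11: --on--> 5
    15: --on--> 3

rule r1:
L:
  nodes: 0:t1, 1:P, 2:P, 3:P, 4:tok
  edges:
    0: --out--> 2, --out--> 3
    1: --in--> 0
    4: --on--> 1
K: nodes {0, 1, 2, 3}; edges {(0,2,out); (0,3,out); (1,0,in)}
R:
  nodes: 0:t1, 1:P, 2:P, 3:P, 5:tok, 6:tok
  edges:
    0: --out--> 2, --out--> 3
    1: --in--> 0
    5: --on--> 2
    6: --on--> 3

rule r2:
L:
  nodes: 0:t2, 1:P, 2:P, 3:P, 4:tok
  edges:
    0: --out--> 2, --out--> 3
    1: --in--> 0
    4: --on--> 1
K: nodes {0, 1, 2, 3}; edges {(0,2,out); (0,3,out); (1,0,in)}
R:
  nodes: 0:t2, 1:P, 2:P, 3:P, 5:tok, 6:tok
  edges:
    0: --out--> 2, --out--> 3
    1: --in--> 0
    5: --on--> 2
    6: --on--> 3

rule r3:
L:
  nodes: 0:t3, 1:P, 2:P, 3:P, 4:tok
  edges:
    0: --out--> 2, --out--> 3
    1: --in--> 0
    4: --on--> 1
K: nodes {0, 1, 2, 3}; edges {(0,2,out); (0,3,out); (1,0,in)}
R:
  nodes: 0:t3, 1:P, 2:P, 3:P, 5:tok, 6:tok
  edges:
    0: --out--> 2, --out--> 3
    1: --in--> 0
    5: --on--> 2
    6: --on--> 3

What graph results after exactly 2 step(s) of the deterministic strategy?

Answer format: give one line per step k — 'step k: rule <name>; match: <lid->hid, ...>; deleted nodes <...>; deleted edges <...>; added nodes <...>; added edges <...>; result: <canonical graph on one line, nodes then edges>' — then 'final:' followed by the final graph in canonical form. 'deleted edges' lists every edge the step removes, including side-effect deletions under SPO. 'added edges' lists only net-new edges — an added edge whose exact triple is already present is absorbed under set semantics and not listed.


step 1: rule r1; match: 0->6, 1->5, 2->3, 3->4, 4->11; deleted nodes 11; deleted edges (11,5,on); added nodes 16, 17; added edges (16,3,on); (17,4,on); result: nodes: 1:P, 3:P, 4:P, 5:P, 6:t1, 8:t2, 9:t3, 10:tok, 15:tok, 16:tok, 17:tok edges: (3,8,in); (3,9,in); (5,6,in); (6,3,out); (6,4,out); (8,4,out); (8,5,out); (9,1,out); (9,4,out); (10,3,on); (15,3,on); (16,3,on); (17,4,on)
step 2: rule r2; match: 0->8, 1->3, 2->4, 3->5, 4->10; deleted nodes 10; deleted edges (10,3,on); added nodes 18, 19; added edges (18,4,on); (19,5,on); result: nodes: 1:P, 3:P, 4:P, 5:P, 6:t1, 8:t2, 9:t3, 15:tok, 16:tok, 17:tok, 18:tok, 19:tok edges: (3,8,in); (3,9,in); (5,6,in); (6,3,out); (6,4,out); (8,4,out); (8,5,out); (9,1,out); (9,4,out); (15,3,on); (16,3,on); (17,4,on); (18,4,on); (19,5,on)
final:
nodes: 1:P, 3:P, 4:P, 5:P, 6:t1, 8:t2, 9:t3, 15:tok, 16:tok, 17:tok, 18:tok, 19:tok
edges: (3,8,in); (3,9,in); (5,6,in); (6,3,out); (6,4,out); (8,4,out); (8,5,out); (9,1,out); (9,4,out); (15,3,on); (16,3,on); (17,4,on); (18,4,on); (19,5,on)


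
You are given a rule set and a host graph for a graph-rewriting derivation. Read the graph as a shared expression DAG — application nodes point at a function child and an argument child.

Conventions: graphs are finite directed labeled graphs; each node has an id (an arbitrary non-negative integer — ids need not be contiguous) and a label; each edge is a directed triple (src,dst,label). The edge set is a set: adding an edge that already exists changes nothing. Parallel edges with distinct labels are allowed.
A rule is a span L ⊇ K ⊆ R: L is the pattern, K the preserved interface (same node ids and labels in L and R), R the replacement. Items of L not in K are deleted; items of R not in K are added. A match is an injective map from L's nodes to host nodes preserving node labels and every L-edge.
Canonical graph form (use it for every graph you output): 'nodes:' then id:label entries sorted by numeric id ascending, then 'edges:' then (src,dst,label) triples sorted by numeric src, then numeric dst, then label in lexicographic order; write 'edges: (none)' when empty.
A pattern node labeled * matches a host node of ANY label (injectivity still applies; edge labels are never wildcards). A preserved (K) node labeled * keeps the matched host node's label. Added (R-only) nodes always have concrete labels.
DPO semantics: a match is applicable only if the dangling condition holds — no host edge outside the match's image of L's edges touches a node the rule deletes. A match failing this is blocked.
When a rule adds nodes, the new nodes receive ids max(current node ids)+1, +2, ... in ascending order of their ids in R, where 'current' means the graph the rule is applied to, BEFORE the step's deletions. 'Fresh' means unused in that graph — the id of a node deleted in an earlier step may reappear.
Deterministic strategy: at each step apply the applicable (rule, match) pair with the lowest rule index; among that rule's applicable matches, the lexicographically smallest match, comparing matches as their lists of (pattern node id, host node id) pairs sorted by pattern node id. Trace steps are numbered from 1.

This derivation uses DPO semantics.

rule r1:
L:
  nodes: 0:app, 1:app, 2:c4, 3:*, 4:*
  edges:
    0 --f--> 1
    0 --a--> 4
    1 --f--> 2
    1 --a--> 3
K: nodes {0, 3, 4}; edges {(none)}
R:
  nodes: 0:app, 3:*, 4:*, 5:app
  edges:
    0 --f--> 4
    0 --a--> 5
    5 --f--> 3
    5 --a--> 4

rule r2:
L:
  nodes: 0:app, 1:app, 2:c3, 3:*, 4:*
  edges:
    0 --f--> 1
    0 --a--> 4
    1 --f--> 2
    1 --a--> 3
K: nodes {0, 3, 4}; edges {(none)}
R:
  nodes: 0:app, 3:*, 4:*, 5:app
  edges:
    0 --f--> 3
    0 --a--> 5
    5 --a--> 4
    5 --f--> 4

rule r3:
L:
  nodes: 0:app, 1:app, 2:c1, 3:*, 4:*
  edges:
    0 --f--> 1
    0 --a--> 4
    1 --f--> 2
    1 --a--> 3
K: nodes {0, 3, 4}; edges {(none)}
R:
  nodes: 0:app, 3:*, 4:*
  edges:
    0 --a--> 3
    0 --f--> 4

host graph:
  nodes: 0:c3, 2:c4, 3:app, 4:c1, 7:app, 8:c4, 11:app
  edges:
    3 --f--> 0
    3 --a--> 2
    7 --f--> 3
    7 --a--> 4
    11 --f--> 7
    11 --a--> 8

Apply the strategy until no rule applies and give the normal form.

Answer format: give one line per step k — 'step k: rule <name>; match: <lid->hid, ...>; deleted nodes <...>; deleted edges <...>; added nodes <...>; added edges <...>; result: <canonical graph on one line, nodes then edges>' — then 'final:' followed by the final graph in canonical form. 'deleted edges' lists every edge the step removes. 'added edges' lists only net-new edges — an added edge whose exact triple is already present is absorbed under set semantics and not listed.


step 1: rule r2; match: 0->7, 1->3, 2->0, 3->2, 4->4; deleted nodes 0, 3; deleted edges (3,0,f); (3,2,a); (7,3,f); (7,4,a); added nodes 12; added edges (7,2,f); (7,12,a); (12,4,a); (12,4,f); result: nodes: 2:c4, 4:c1, 7:app, 8:c4, 11:app, 12:app edges: (7,2,f); (7,12,a); (11,7,f); (11,8,a); (12,4,a); (12,4,f)
step 2: rule r1; match: 0->11, 1->7, 2->2, 3->12, 4->8; deleted nodes 2, 7; deleted edges (7,2,f); (7,12,a); (11,7,f); (11,8,a); added nodes 13; added edges (11,8,f); (11,13,a); (13,8,a); (13,12,f); result: nodes: 4:c1, 8:c4, 11:app, 12:app, 13:app edges: (11,8,f); (11,13,a); (12,4,a); (12,4,f); (13,8,a); (13,12,f)
final:
nodes: 4:c1, 8:c4, 11:app, 12:app, 13:app
edges: (11,8,f); (11,13,a); (12,4,a); (12,4,f); (13,8,a); (13,12,f)
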